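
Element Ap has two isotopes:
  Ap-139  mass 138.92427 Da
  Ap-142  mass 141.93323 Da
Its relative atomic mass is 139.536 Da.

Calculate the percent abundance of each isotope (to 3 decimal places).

Ap-139: 79.670%, Ap-142: 20.330%

With x = fraction of Ap-139 (so Ap-142 is 1 − x):
138.92427·x + 141.93323·(1 − x) = 139.536
(138.92427 − 141.93323)·x = 139.536 − 141.93323
x = -2.39723 / -3.00896 = 0.79670 → 79.670% Ap-139, 20.330% Ap-142.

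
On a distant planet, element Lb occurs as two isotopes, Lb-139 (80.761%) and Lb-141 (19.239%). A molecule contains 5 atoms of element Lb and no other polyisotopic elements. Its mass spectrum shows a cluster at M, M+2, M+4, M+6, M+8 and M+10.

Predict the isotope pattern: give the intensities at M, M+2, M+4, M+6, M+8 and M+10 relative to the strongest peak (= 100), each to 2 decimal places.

Expanding (0.80761 + 0.19239)^5:
P(M) = 0.80761^5 = 0.343565
P(M+2) = 5 × 0.80761^4 × 0.19239^1 = 0.409222
P(M+4) = 10 × 0.80761^3 × 0.19239^2 = 0.194971
P(M+6) = 10 × 0.80761^2 × 0.19239^3 = 0.046446
P(M+8) = 5 × 0.80761^1 × 0.19239^4 = 0.005532
P(M+10) = 0.19239^5 = 0.000264
The M+2 peak is largest (0.409222); scaling to 100 gives 83.96 : 100.00 : 47.64 : 11.35 : 1.35 : 0.06.

83.96 : 100.00 : 47.64 : 11.35 : 1.35 : 0.06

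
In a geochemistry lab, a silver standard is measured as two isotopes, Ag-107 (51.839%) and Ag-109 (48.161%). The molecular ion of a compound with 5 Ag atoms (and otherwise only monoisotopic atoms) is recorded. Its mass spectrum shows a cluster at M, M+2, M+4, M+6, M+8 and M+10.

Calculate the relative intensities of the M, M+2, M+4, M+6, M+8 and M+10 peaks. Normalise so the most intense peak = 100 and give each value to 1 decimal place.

11.6 : 53.8 : 100.0 : 92.9 : 43.2 : 8.0

The 5 Ag atoms are independent, so intensities follow the terms of (0.51839 + 0.48161)^5.
P(M) = 0.51839^5 = 0.037435
P(M+2) = 5 × 0.51839^4 × 0.48161^1 = 0.173897
P(M+4) = 10 × 0.51839^3 × 0.48161^2 = 0.323118
P(M+6) = 10 × 0.51839^2 × 0.48161^3 = 0.300192
P(M+8) = 5 × 0.51839^1 × 0.48161^4 = 0.139447
P(M+10) = 0.48161^5 = 0.025911
The M+4 peak is largest (0.323118); scaling to 100 gives 11.6 : 53.8 : 100.0 : 92.9 : 43.2 : 8.0.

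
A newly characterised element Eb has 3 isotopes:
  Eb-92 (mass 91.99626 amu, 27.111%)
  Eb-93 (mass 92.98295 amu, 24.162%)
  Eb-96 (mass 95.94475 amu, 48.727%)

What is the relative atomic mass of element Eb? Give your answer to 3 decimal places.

Weight each isotope mass by its fractional abundance: 0.27111 × 91.99626 + 0.24162 × 92.98295 + 0.48727 × 95.94475
= 24.941106 + 22.466540 + 46.750998 = 94.158644 amu

94.159 amu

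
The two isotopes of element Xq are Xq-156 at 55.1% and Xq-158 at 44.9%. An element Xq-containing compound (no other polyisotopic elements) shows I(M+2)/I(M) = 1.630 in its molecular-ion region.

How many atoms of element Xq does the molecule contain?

For n independent Xq atoms, I(M+2)/I(M) = n · (abundance Xq-158) / (abundance Xq-156) = n · 0.449/0.551.
n = 1.630 × 0.551/0.449 = 2.00 ≈ 2

2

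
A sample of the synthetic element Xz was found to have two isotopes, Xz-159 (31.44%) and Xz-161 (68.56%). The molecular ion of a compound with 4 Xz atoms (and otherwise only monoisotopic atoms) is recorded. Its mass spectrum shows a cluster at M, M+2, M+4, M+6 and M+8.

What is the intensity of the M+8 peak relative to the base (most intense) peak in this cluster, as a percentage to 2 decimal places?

54.52%

(0.3144 + 0.6856)^4 gives M 0.0098, M+2 0.0852, M+4 0.2788, M+6 0.4053, M+8 0.2209; the largest is M+6.
P(M+6) = C(4,3) × 0.3144^1 × 0.6856^3 = 4 × 0.3144 × 0.32226447 = 0.405280 (base)
P(M+8) = C(4,4) × 0.3144^0 × 0.6856^4 = 1 × 1.0000 × 0.22094452 = 0.220945
Relative intensity = 0.220945 / 0.405280 × 100 = 54.52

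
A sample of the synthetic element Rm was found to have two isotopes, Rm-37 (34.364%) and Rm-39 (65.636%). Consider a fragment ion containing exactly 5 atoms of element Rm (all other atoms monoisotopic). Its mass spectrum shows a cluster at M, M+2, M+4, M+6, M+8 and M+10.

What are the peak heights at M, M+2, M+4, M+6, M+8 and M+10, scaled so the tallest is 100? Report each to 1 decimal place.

The 5 Rm atoms are independent, so intensities follow the terms of (0.34364 + 0.65636)^5.
P(M) = 0.34364^5 = 0.004792
P(M+2) = 5 × 0.34364^4 × 0.65636^1 = 0.045764
P(M+4) = 10 × 0.34364^3 × 0.65636^2 = 0.174822
P(M+6) = 10 × 0.34364^2 × 0.65636^3 = 0.333913
P(M+8) = 5 × 0.34364^1 × 0.65636^4 = 0.318891
P(M+10) = 0.65636^5 = 0.121818
The M+6 peak is largest (0.333913); scaling to 100 gives 1.4 : 13.7 : 52.4 : 100.0 : 95.5 : 36.5.

1.4 : 13.7 : 52.4 : 100.0 : 95.5 : 36.5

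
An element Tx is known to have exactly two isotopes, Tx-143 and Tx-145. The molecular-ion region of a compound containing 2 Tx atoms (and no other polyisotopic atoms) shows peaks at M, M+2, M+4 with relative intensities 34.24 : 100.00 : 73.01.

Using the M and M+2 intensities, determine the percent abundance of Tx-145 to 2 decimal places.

If p is the fraction of Tx that is Tx-143, then I(M+2)/I(M) = [C(2,1)·p^1·(1−p)] / p^2 = 2·(1−p)/p = 100.00/34.24 = 2.9206
(1−p)/p = 2.9206/2 = 1.4603  ⇒  p = 1/(1 + 1.4603) = 0.4065
Tx-143: 40.65%, Tx-145: 59.35%.

59.35%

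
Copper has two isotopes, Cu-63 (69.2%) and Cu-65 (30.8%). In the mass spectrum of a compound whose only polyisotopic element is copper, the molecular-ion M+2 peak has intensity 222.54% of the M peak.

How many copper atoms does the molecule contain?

For n independent Cu atoms, I(M+2)/I(M) = n · (abundance Cu-65) / (abundance Cu-63) = n · 0.308/0.692.
n = 2.2254 × 0.692/0.308 = 5.00 ≈ 5

5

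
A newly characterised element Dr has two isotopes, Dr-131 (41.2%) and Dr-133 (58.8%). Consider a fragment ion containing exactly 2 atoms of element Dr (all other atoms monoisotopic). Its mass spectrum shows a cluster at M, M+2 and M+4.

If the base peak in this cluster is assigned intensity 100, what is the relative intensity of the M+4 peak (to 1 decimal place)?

71.4

(0.412 + 0.588)^2 gives M 0.1697, M+2 0.4845, M+4 0.3457; the largest is M+2.
P(M+2) = C(2,1) × 0.412^1 × 0.588^1 = 2 × 0.4120 × 0.5880 = 0.484512 (base)
P(M+4) = C(2,2) × 0.412^0 × 0.588^2 = 1 × 1.0000 × 0.345744 = 0.345744
Relative intensity = 0.345744 / 0.484512 × 100 = 71.4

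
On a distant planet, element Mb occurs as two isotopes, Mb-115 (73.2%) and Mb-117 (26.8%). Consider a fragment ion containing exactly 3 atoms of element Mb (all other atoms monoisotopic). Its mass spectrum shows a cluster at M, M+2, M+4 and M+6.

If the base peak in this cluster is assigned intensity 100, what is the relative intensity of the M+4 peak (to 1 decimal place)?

Binomial terms of (0.732 + 0.268)^3: M 0.3922, M+2 0.4308, M+4 0.1577, M+6 0.0192 → M+2 is the base peak.
P(M+2) = C(3,1) × 0.732^2 × 0.268^1 = 3 × 0.535824 × 0.2680 = 0.430802 (base)
P(M+4) = C(3,2) × 0.732^1 × 0.268^2 = 3 × 0.7320 × 0.071824 = 0.157726
Relative intensity = 0.157726 / 0.430802 × 100 = 36.6

36.6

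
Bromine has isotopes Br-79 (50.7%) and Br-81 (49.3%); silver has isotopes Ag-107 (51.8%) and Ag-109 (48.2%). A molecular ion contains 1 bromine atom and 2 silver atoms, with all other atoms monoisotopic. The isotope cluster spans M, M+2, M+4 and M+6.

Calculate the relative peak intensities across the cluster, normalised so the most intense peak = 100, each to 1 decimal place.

35.3 : 100.0 : 94.4 : 29.7

Bromine pattern (n=1): 0.5070 : 0.4930
Silver pattern (n=2): 0.268324 : 0.499352 : 0.232324
Convolve the two distributions (both contribute in 2-u steps):
  M: 0.5070×0.268324 = 0.136040
  M+2: 0.5070×0.499352 + 0.4930×0.268324 = 0.385455
  M+4: 0.5070×0.232324 + 0.4930×0.499352 = 0.363969
  M+6: 0.4930×0.232324 = 0.114536
Scale to base peak (0.385455) = 100: 35.3 : 100.0 : 94.4 : 29.7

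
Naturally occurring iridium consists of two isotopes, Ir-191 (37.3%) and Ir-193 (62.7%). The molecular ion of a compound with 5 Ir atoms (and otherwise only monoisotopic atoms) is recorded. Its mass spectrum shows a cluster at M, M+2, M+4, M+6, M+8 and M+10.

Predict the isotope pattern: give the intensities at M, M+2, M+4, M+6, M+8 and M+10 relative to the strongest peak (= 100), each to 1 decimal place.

Expanding (0.373 + 0.627)^5:
P(M) = 0.373^5 = 0.007220
P(M+2) = 5 × 0.373^4 × 0.627^1 = 0.060684
P(M+4) = 10 × 0.373^3 × 0.627^2 = 0.204015
P(M+6) = 10 × 0.373^2 × 0.627^3 = 0.342942
P(M+8) = 5 × 0.373^1 × 0.627^4 = 0.288237
P(M+10) = 0.627^5 = 0.096903
The M+6 peak is largest (0.342942); scaling to 100 gives 2.1 : 17.7 : 59.5 : 100.0 : 84.0 : 28.3.

2.1 : 17.7 : 59.5 : 100.0 : 84.0 : 28.3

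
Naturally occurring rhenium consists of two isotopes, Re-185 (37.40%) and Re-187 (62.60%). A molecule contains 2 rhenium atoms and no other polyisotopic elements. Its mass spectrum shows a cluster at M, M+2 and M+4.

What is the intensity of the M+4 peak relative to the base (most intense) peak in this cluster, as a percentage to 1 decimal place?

83.7%

(0.3740 + 0.6260)^2 gives M 0.1399, M+2 0.4682, M+4 0.3919; the largest is M+2.
P(M+2) = C(2,1) × 0.3740^1 × 0.6260^1 = 2 × 0.3740 × 0.6260 = 0.468248 (base)
P(M+4) = C(2,2) × 0.3740^0 × 0.6260^2 = 1 × 1.0000 × 0.391876 = 0.391876
Relative intensity = 0.391876 / 0.468248 × 100 = 83.7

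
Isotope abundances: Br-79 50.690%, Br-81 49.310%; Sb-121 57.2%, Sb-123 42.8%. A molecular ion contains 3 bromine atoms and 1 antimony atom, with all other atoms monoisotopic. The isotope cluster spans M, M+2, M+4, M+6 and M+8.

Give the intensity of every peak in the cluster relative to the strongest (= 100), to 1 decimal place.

Bromine pattern (n=3): 0.13024674 : 0.3801026 : 0.36975457 : 0.11989609
Antimony pattern (n=1): 0.5720 : 0.4280
Convolve the two distributions (both contribute in 2-u steps):
  M: 0.13024674×0.5720 = 0.074501
  M+2: 0.13024674×0.4280 + 0.3801026×0.5720 = 0.273164
  M+4: 0.3801026×0.4280 + 0.36975457×0.5720 = 0.374184
  M+6: 0.36975457×0.4280 + 0.11989609×0.5720 = 0.226836
  M+8: 0.11989609×0.4280 = 0.051316
Scale to base peak (0.374184) = 100: 19.9 : 73.0 : 100.0 : 60.6 : 13.7

19.9 : 73.0 : 100.0 : 60.6 : 13.7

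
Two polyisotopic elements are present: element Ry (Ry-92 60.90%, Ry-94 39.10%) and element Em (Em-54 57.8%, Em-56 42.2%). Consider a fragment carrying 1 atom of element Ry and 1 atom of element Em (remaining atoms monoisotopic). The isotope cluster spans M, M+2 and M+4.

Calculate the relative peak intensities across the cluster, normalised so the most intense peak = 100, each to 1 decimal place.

Element Ry pattern (n=1): 0.6090 : 0.3910
Element Em pattern (n=1): 0.5780 : 0.4220
Convolve the two distributions (both contribute in 2-u steps):
  M: 0.6090×0.5780 = 0.352002
  M+2: 0.6090×0.4220 + 0.3910×0.5780 = 0.482996
  M+4: 0.3910×0.4220 = 0.165002
Scale to base peak (0.482996) = 100: 72.9 : 100.0 : 34.2

72.9 : 100.0 : 34.2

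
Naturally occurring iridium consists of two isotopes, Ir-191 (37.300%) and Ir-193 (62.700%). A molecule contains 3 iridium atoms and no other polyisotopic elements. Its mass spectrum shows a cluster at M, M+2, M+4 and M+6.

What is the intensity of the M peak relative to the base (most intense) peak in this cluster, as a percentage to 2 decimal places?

Term probabilities: M 0.0519, M+2 0.2617, M+4 0.4399, M+6 0.2465. Base peak = M+4.
P(M+4) = C(3,2) × 0.37300^1 × 0.62700^2 = 3 × 0.3730 × 0.393129 = 0.439911 (base)
P(M) = C(3,0) × 0.37300^3 × 0.62700^0 = 1 × 0.05189512 × 1.0000 = 0.051895
Relative intensity = 0.051895 / 0.439911 × 100 = 11.80

11.80%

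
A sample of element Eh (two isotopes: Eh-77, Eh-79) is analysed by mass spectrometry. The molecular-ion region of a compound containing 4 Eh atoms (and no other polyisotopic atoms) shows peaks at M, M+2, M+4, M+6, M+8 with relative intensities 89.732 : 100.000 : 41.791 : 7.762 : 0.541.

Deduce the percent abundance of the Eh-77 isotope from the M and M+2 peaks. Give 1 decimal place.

78.2%

Write p for the Eh-77 fraction. I(M+2)/I(M) = [C(4,1)·p^3·(1−p)] / p^4 = 4·(1−p)/p = 100.000/89.732 = 1.1144
(1−p)/p = 1.1144/4 = 0.2786  ⇒  p = 1/(1 + 0.2786) = 0.7821
Eh-77: 78.2%, Eh-79: 21.8%.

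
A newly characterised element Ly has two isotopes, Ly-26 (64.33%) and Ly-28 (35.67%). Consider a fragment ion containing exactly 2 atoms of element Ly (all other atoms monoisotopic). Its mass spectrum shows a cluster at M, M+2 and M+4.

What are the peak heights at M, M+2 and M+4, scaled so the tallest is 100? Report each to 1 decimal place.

90.2 : 100.0 : 27.7

The 2 Ly atoms are independent, so intensities follow the terms of (0.6433 + 0.3567)^2.
P(M) = 0.6433^2 = 0.413835
P(M+2) = 2 × 0.6433^1 × 0.3567^1 = 0.458930
P(M+4) = 0.3567^2 = 0.127235
The M+2 peak is largest (0.458930); scaling to 100 gives 90.2 : 100.0 : 27.7.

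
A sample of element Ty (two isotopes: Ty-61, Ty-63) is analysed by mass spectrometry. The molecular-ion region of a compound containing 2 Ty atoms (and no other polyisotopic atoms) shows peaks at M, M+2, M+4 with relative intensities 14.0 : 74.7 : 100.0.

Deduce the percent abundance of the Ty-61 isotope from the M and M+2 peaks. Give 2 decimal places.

27.26%

If p is the fraction of Ty that is Ty-61, then I(M+2)/I(M) = [C(2,1)·p^1·(1−p)] / p^2 = 2·(1−p)/p = 74.7/14.0 = 5.3357
(1−p)/p = 5.3357/2 = 2.6679  ⇒  p = 1/(1 + 2.6679) = 0.2726
Ty-61: 27.26%, Ty-63: 72.74%.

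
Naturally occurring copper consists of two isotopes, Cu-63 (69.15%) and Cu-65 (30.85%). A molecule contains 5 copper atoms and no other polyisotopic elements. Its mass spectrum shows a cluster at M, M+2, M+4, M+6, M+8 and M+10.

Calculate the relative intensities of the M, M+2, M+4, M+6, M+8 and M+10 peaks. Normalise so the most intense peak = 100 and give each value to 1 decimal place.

44.8 : 100.0 : 89.2 : 39.8 : 8.9 : 0.8

The 5 Cu atoms are independent, so intensities follow the terms of (0.6915 + 0.3085)^5.
P(M) = 0.6915^5 = 0.158111
P(M+2) = 5 × 0.6915^4 × 0.3085^1 = 0.352691
P(M+4) = 10 × 0.6915^3 × 0.3085^2 = 0.314693
P(M+6) = 10 × 0.6915^2 × 0.3085^3 = 0.140394
P(M+8) = 5 × 0.6915^1 × 0.3085^4 = 0.031317
P(M+10) = 0.3085^5 = 0.002794
The M+2 peak is largest (0.352691); scaling to 100 gives 44.8 : 100.0 : 89.2 : 39.8 : 8.9 : 0.8.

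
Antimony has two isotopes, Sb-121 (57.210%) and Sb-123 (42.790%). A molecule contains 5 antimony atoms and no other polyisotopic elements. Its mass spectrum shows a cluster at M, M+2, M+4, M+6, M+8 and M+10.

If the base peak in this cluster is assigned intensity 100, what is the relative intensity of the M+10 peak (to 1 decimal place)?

4.2

(0.57210 + 0.42790)^5 gives M 0.0613, M+2 0.2292, M+4 0.3428, M+6 0.2564, M+8 0.0959, M+10 0.0143; the largest is M+4.
P(M+4) = C(5,2) × 0.57210^3 × 0.42790^2 = 10 × 0.18724742 × 0.18309841 = 0.342847 (base)
P(M+10) = C(5,5) × 0.57210^0 × 0.42790^5 = 1 × 1.0000 × 0.01434536 = 0.014345
Relative intensity = 0.014345 / 0.342847 × 100 = 4.2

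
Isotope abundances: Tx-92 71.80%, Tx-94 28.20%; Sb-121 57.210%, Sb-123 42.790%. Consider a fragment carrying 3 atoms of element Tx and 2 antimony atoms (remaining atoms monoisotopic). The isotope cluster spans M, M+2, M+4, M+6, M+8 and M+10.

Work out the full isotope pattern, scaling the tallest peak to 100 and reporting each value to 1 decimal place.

35.9 : 96.0 : 100.0 : 50.7 : 12.6 : 1.2

Element Tx pattern (n=3): 0.37014623 : 0.4361333 : 0.1712947 : 0.02242577
Antimony pattern (n=2): 0.32729841 : 0.48960318 : 0.18309841
Convolve the two distributions (both contribute in 2-u steps):
  M: 0.37014623×0.32729841 = 0.121148
  M+2: 0.37014623×0.48960318 + 0.4361333×0.32729841 = 0.323971
  M+4: 0.37014623×0.18309841 + 0.4361333×0.48960318 + 0.1712947×0.32729841 = 0.337370
  M+6: 0.4361333×0.18309841 + 0.1712947×0.48960318 + 0.02242577×0.32729841 = 0.171062
  M+8: 0.1712947×0.18309841 + 0.02242577×0.48960318 = 0.042344
  M+10: 0.02242577×0.18309841 = 0.004106
Scale to base peak (0.337370) = 100: 35.9 : 96.0 : 100.0 : 50.7 : 12.6 : 1.2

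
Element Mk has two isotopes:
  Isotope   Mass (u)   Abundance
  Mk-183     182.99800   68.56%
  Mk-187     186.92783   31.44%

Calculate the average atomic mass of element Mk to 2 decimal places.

Average mass = Σ (abundance × isotope mass) = 0.6856 × 182.99800 + 0.3144 × 186.92783
= 125.463429 + 58.770110 = 184.233539 u

184.23 u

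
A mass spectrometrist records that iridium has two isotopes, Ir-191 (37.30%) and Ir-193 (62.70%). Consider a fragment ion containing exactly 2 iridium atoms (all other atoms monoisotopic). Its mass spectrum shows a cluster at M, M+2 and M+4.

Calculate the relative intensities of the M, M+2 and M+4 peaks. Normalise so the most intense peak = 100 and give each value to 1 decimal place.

Each Ir atom is independently Ir-191 (p = 0.3730) or Ir-193 (q = 0.6270); the cluster is the binomial expansion (p + q)^2.
P(M) = 0.3730^2 = 0.139129
P(M+2) = 2 × 0.3730^1 × 0.6270^1 = 0.467742
P(M+4) = 0.6270^2 = 0.393129
The M+2 peak is largest (0.467742); scaling to 100 gives 29.7 : 100.0 : 84.0.

29.7 : 100.0 : 84.0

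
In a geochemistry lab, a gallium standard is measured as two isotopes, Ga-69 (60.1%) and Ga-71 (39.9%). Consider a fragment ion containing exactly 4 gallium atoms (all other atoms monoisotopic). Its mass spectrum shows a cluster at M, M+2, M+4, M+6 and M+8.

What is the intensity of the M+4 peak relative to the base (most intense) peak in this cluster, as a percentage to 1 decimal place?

99.6%

Binomial terms of (0.601 + 0.399)^4: M 0.1305, M+2 0.3465, M+4 0.3450, M+6 0.1527, M+8 0.0253 → M+2 is the base peak.
P(M+2) = C(4,1) × 0.601^3 × 0.399^1 = 4 × 0.2170818 × 0.3990 = 0.346463 (base)
P(M+4) = C(4,2) × 0.601^2 × 0.399^2 = 6 × 0.361201 × 0.159201 = 0.345021
Relative intensity = 0.345021 / 0.346463 × 100 = 99.6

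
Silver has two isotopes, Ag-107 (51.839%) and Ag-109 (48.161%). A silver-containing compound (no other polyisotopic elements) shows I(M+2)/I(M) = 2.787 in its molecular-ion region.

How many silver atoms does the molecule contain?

The M+2/M ratio from n Ag atoms is n · q/p = n · 0.48161/0.51839.
n = 2.787 × 0.51839/0.48161 = 3.00 ≈ 3

3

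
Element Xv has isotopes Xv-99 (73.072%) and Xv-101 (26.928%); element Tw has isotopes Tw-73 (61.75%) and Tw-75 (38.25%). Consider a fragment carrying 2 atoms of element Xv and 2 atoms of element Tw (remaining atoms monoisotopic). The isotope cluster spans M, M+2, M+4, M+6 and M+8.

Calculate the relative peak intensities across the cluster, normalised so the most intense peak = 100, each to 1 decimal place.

Element Xv pattern (n=2): 0.53395172 : 0.39353656 : 0.07251172
Element Tw pattern (n=2): 0.38130625 : 0.4723875 : 0.14630625
Convolve the two distributions (both contribute in 2-u steps):
  M: 0.53395172×0.38130625 = 0.203599
  M+2: 0.53395172×0.4723875 + 0.39353656×0.38130625 = 0.402290
  M+4: 0.53395172×0.14630625 + 0.39353656×0.4723875 + 0.07251172×0.38130625 = 0.291671
  M+6: 0.39353656×0.14630625 + 0.07251172×0.4723875 = 0.091830
  M+8: 0.07251172×0.14630625 = 0.010609
Scale to base peak (0.402290) = 100: 50.6 : 100.0 : 72.5 : 22.8 : 2.6

50.6 : 100.0 : 72.5 : 22.8 : 2.6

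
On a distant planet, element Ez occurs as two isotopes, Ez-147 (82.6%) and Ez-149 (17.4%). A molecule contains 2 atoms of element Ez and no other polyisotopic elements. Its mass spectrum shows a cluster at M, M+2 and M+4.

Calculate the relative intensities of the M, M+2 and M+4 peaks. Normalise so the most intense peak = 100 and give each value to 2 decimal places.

Each Ez atom is independently Ez-147 (p = 0.826) or Ez-149 (q = 0.174); the cluster is the binomial expansion (p + q)^2.
P(M) = 0.826^2 = 0.682276
P(M+2) = 2 × 0.826^1 × 0.174^1 = 0.287448
P(M+4) = 0.174^2 = 0.030276
The M peak is largest (0.682276); scaling to 100 gives 100.00 : 42.13 : 4.44.

100.00 : 42.13 : 4.44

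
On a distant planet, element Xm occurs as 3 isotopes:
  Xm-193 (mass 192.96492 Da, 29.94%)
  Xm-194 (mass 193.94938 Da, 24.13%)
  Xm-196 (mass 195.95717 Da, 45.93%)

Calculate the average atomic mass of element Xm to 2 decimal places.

194.58 Da

The abundance-weighted mean is 0.2994 × 192.96492 + 0.2413 × 193.94938 + 0.4593 × 195.95717
= 57.773697 + 46.799985 + 90.003128 = 194.576810 Da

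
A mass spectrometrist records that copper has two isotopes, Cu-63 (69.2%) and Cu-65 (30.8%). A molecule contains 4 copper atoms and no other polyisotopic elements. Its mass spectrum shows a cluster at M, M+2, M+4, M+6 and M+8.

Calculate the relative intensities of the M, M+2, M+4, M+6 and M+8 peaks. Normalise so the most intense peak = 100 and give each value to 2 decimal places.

56.17 : 100.00 : 66.76 : 19.81 : 2.20

The 4 Cu atoms are independent, so intensities follow the terms of (0.692 + 0.308)^4.
P(M) = 0.692^4 = 0.229311
P(M+2) = 4 × 0.692^3 × 0.308^1 = 0.408253
P(M+4) = 6 × 0.692^2 × 0.308^2 = 0.272562
P(M+6) = 4 × 0.692^1 × 0.308^3 = 0.080876
P(M+8) = 0.308^4 = 0.008999
The M+2 peak is largest (0.408253); scaling to 100 gives 56.17 : 100.00 : 66.76 : 19.81 : 2.20.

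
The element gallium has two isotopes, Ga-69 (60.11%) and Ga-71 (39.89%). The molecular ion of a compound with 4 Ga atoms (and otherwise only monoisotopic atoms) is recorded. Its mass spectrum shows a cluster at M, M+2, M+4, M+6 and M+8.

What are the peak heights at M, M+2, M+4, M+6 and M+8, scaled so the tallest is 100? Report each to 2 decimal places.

37.67 : 100.00 : 99.54 : 44.04 : 7.31

Expanding (0.6011 + 0.3989)^4:
P(M) = 0.6011^4 = 0.130553
P(M+2) = 4 × 0.6011^3 × 0.3989^1 = 0.346549
P(M+4) = 6 × 0.6011^2 × 0.3989^2 = 0.344963
P(M+6) = 4 × 0.6011^1 × 0.3989^3 = 0.152616
P(M+8) = 0.3989^4 = 0.025320
The M+2 peak is largest (0.346549); scaling to 100 gives 37.67 : 100.00 : 99.54 : 44.04 : 7.31.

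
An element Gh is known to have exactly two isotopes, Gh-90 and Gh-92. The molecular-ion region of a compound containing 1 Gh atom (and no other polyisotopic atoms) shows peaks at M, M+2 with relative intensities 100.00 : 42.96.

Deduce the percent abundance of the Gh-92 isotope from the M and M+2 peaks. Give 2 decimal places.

30.05%

Write p for the Gh-90 fraction. I(M+2)/I(M) = [C(1,1)·p^0·(1−p)] / p^1 = 1·(1−p)/p = 42.96/100.00 = 0.4296
(1−p)/p = 0.4296/1 = 0.4296  ⇒  p = 1/(1 + 0.4296) = 0.6995
Gh-90: 69.95%, Gh-92: 30.05%.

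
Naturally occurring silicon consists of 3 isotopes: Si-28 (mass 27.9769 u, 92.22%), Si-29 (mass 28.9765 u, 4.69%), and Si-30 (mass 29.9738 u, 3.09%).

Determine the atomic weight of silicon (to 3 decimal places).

28.085 u

The abundance-weighted mean is 0.9222 × 27.9769 + 0.0469 × 28.9765 + 0.0309 × 29.9738
= 25.80030 + 1.35900 + 0.92619 = 28.08549 u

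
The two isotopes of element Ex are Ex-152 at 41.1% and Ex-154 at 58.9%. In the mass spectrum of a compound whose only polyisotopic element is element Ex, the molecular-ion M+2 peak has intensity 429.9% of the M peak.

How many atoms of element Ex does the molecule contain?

The M+2/M ratio from n Ex atoms is n · q/p = n · 0.589/0.411.
n = 4.299 × 0.411/0.589 = 3.00 ≈ 3

3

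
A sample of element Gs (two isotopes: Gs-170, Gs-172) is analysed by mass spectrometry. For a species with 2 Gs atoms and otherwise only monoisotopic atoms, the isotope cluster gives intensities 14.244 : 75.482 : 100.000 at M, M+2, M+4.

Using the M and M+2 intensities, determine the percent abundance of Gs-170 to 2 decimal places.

27.40%

Write p for the Gs-170 fraction. I(M+2)/I(M) = [C(2,1)·p^1·(1−p)] / p^2 = 2·(1−p)/p = 75.482/14.244 = 5.2992
(1−p)/p = 5.2992/2 = 2.6496  ⇒  p = 1/(1 + 2.6496) = 0.2740
Gs-170: 27.40%, Gs-172: 72.60%.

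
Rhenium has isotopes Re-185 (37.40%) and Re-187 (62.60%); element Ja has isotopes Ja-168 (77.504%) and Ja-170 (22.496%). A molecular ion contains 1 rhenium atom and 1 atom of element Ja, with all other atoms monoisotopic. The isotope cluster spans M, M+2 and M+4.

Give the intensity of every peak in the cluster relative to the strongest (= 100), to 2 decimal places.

Rhenium pattern (n=1): 0.3740 : 0.6260
Element Ja pattern (n=1): 0.77504 : 0.22496
Convolve the two distributions (both contribute in 2-u steps):
  M: 0.3740×0.77504 = 0.289865
  M+2: 0.3740×0.22496 + 0.6260×0.77504 = 0.569310
  M+4: 0.6260×0.22496 = 0.140825
Scale to base peak (0.569310) = 100: 50.92 : 100.00 : 24.74

50.92 : 100.00 : 24.74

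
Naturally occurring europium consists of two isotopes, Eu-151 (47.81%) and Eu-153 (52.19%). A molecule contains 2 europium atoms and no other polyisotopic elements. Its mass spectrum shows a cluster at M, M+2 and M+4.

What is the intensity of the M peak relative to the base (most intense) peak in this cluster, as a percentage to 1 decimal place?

Term probabilities: M 0.2286, M+2 0.4990, M+4 0.2724. Base peak = M+2.
P(M+2) = C(2,1) × 0.4781^1 × 0.5219^1 = 2 × 0.4781 × 0.5219 = 0.499041 (base)
P(M) = C(2,0) × 0.4781^2 × 0.5219^0 = 1 × 0.22857961 × 1.0000 = 0.228580
Relative intensity = 0.228580 / 0.499041 × 100 = 45.8

45.8%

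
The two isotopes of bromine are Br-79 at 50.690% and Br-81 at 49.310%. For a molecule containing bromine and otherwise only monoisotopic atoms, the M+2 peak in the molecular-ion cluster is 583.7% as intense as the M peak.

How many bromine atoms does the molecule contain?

6

The M+2/M ratio from n Br atoms is n · q/p = n · 0.49310/0.50690.
n = 5.837 × 0.50690/0.49310 = 6.00 ≈ 6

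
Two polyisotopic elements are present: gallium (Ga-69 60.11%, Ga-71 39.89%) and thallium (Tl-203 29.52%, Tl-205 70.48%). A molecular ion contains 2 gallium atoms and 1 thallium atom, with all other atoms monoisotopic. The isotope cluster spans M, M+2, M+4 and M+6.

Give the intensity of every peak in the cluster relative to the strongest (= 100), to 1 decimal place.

Gallium pattern (n=2): 0.36132121 : 0.47955758 : 0.15912121
Thallium pattern (n=1): 0.2952 : 0.7048
Convolve the two distributions (both contribute in 2-u steps):
  M: 0.36132121×0.2952 = 0.106662
  M+2: 0.36132121×0.7048 + 0.47955758×0.2952 = 0.396225
  M+4: 0.47955758×0.7048 + 0.15912121×0.2952 = 0.384965
  M+6: 0.15912121×0.7048 = 0.112149
Scale to base peak (0.396225) = 100: 26.9 : 100.0 : 97.2 : 28.3

26.9 : 100.0 : 97.2 : 28.3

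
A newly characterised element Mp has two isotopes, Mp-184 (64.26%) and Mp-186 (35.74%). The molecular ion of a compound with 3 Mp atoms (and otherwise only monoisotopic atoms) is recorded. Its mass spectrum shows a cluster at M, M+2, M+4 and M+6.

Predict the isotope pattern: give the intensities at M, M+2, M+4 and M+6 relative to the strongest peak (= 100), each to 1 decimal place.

The 3 Mp atoms are independent, so intensities follow the terms of (0.6426 + 0.3574)^3.
P(M) = 0.6426^3 = 0.265352
P(M+2) = 3 × 0.6426^2 × 0.3574^1 = 0.442749
P(M+4) = 3 × 0.6426^1 × 0.3574^2 = 0.246247
P(M+6) = 0.3574^3 = 0.045652
The M+2 peak is largest (0.442749); scaling to 100 gives 59.9 : 100.0 : 55.6 : 10.3.

59.9 : 100.0 : 55.6 : 10.3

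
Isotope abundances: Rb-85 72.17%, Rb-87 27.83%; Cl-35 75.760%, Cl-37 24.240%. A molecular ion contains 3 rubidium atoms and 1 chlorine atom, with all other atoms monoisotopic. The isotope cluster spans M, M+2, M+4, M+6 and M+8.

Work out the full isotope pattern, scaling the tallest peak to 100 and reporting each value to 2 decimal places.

67.71 : 100.00 : 55.27 : 13.55 : 1.24

Rubidium pattern (n=3): 0.37589809 : 0.43485841 : 0.16768892 : 0.02155458
Chlorine pattern (n=1): 0.7576 : 0.2424
Convolve the two distributions (both contribute in 2-u steps):
  M: 0.37589809×0.7576 = 0.284780
  M+2: 0.37589809×0.2424 + 0.43485841×0.7576 = 0.420566
  M+4: 0.43485841×0.2424 + 0.16768892×0.7576 = 0.232451
  M+6: 0.16768892×0.2424 + 0.02155458×0.7576 = 0.056978
  M+8: 0.02155458×0.2424 = 0.005225
Scale to base peak (0.420566) = 100: 67.71 : 100.00 : 55.27 : 13.55 : 1.24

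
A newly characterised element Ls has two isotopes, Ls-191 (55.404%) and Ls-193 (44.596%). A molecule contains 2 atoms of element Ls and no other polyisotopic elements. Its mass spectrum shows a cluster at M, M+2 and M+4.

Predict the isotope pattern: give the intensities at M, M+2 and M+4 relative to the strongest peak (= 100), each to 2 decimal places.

The 2 Ls atoms are independent, so intensities follow the terms of (0.55404 + 0.44596)^2.
P(M) = 0.55404^2 = 0.306960
P(M+2) = 2 × 0.55404^1 × 0.44596^1 = 0.494159
P(M+4) = 0.44596^2 = 0.198880
The M+2 peak is largest (0.494159); scaling to 100 gives 62.12 : 100.00 : 40.25.

62.12 : 100.00 : 40.25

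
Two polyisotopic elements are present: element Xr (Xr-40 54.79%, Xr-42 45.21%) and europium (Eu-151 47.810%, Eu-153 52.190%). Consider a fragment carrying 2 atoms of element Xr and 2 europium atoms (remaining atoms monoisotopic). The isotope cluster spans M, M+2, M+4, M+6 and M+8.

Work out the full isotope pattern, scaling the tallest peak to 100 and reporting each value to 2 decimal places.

Element Xr pattern (n=2): 0.30019441 : 0.49541118 : 0.20439441
Europium pattern (n=2): 0.22857961 : 0.49904078 : 0.27237961
Convolve the two distributions (both contribute in 2-u steps):
  M: 0.30019441×0.22857961 = 0.068618
  M+2: 0.30019441×0.49904078 + 0.49541118×0.22857961 = 0.263050
  M+4: 0.30019441×0.27237961 + 0.49541118×0.49904078 + 0.20439441×0.22857961 = 0.375718
  M+6: 0.49541118×0.27237961 + 0.20439441×0.49904078 = 0.236941
  M+8: 0.20439441×0.27237961 = 0.055673
Scale to base peak (0.375718) = 100: 18.26 : 70.01 : 100.00 : 63.06 : 14.82

18.26 : 70.01 : 100.00 : 63.06 : 14.82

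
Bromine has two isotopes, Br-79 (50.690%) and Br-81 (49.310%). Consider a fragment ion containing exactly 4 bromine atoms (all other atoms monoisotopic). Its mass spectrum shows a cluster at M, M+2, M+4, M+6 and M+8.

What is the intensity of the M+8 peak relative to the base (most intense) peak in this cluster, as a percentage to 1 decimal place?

15.8%

(0.50690 + 0.49310)^4 gives M 0.0660, M+2 0.2569, M+4 0.3749, M+6 0.2431, M+8 0.0591; the largest is M+4.
P(M+4) = C(4,2) × 0.50690^2 × 0.49310^2 = 6 × 0.25694761 × 0.24314761 = 0.374857 (base)
P(M+8) = C(4,4) × 0.50690^0 × 0.49310^4 = 1 × 1.0000 × 0.05912076 = 0.059121
Relative intensity = 0.059121 / 0.374857 × 100 = 15.8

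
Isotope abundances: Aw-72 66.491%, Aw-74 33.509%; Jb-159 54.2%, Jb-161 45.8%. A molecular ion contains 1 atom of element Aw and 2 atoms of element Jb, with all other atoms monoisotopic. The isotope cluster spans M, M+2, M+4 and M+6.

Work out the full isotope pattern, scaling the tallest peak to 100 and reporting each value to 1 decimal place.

Element Aw pattern (n=1): 0.66491 : 0.33509
Element Jb pattern (n=2): 0.293764 : 0.496472 : 0.209764
Convolve the two distributions (both contribute in 2-u steps):
  M: 0.66491×0.293764 = 0.195327
  M+2: 0.66491×0.496472 + 0.33509×0.293764 = 0.428547
  M+4: 0.66491×0.209764 + 0.33509×0.496472 = 0.305837
  M+6: 0.33509×0.209764 = 0.070290
Scale to base peak (0.428547) = 100: 45.6 : 100.0 : 71.4 : 16.4

45.6 : 100.0 : 71.4 : 16.4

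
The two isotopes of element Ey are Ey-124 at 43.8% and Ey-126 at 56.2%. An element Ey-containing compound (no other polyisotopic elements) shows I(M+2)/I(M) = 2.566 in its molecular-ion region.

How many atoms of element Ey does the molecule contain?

For n independent Ey atoms, I(M+2)/I(M) = n · (abundance Ey-126) / (abundance Ey-124) = n · 0.562/0.438.
n = 2.566 × 0.438/0.562 = 2.00 ≈ 2

2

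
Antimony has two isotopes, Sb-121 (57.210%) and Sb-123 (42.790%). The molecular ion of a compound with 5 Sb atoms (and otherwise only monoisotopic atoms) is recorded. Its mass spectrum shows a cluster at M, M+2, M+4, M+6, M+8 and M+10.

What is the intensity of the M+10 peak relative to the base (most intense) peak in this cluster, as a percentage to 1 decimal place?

Binomial terms of (0.57210 + 0.42790)^5: M 0.0613, M+2 0.2292, M+4 0.3428, M+6 0.2564, M+8 0.0959, M+10 0.0143 → M+4 is the base peak.
P(M+4) = C(5,2) × 0.57210^3 × 0.42790^2 = 10 × 0.18724742 × 0.18309841 = 0.342847 (base)
P(M+10) = C(5,5) × 0.57210^0 × 0.42790^5 = 1 × 1.0000 × 0.01434536 = 0.014345
Relative intensity = 0.014345 / 0.342847 × 100 = 4.2

4.2%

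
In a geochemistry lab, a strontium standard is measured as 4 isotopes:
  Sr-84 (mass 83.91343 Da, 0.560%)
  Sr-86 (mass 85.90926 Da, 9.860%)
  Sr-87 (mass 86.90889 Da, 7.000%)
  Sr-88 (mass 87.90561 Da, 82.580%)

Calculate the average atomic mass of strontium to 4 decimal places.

Ar = Σ fᵢ·mᵢ = 0.00560 × 83.91343 + 0.09860 × 85.90926 + 0.07000 × 86.90889 + 0.82580 × 87.90561
= 0.469915 + 8.470653 + 6.083622 + 72.592453 = 87.616643 Da

87.6166 Da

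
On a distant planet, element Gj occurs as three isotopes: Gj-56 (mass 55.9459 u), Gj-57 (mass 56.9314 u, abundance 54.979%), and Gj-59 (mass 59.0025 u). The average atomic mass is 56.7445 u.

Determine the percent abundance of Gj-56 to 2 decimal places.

The remaining 45.021% is split between Gj-56 (fraction x) and Gj-59 (fraction 0.45021 − x).
Substituting: 55.9459x + 59.0025(0.45021 − x) = 25.444185594
(55.9459 − 59.0025)x = -1.119329931  ⇒  x = 0.36620, y = 0.08401
Gj-56: 36.62%, Gj-59: 8.40%.

36.62%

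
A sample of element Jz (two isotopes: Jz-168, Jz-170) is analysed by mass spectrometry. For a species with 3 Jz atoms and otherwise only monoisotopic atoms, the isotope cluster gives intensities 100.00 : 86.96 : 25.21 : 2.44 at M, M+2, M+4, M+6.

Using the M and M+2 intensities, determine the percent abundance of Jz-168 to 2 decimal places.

77.53%

If p is the fraction of Jz that is Jz-168, then I(M+2)/I(M) = [C(3,1)·p^2·(1−p)] / p^3 = 3·(1−p)/p = 86.96/100.00 = 0.8696
(1−p)/p = 0.8696/3 = 0.2899  ⇒  p = 1/(1 + 0.2899) = 0.7753
Jz-168: 77.53%, Jz-170: 22.47%.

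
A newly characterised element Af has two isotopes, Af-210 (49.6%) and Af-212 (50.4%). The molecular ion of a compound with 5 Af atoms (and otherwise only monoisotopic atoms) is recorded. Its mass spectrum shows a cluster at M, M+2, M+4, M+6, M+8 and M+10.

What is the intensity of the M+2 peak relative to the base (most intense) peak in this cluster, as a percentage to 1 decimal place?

(0.496 + 0.504)^5 gives M 0.0300, M+2 0.1525, M+4 0.3100, M+6 0.3150, M+8 0.1600, M+10 0.0325; the largest is M+6.
P(M+6) = C(5,3) × 0.496^2 × 0.504^3 = 10 × 0.246016 × 0.12802406 = 0.314960 (base)
P(M+2) = C(5,1) × 0.496^4 × 0.504^1 = 5 × 0.06052387 × 0.5040 = 0.152520
Relative intensity = 0.152520 / 0.314960 × 100 = 48.4

48.4%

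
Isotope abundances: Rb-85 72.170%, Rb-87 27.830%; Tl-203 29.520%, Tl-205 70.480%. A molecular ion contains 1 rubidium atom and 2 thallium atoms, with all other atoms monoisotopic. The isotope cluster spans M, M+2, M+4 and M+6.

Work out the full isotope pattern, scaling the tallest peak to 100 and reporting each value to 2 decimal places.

13.26 : 68.43 : 100.00 : 29.15

Rubidium pattern (n=1): 0.7217 : 0.2783
Thallium pattern (n=2): 0.08714304 : 0.41611392 : 0.49674304
Convolve the two distributions (both contribute in 2-u steps):
  M: 0.7217×0.08714304 = 0.062891
  M+2: 0.7217×0.41611392 + 0.2783×0.08714304 = 0.324561
  M+4: 0.7217×0.49674304 + 0.2783×0.41611392 = 0.474304
  M+6: 0.2783×0.49674304 = 0.138244
Scale to base peak (0.474304) = 100: 13.26 : 68.43 : 100.00 : 29.15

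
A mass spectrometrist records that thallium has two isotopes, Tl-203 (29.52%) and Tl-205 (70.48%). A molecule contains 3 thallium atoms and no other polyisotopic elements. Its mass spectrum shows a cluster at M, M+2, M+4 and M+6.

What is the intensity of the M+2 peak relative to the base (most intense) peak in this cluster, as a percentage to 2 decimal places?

(0.2952 + 0.7048)^3 gives M 0.0257, M+2 0.1843, M+4 0.4399, M+6 0.3501; the largest is M+4.
P(M+4) = C(3,2) × 0.2952^1 × 0.7048^2 = 3 × 0.2952 × 0.49674304 = 0.439916 (base)
P(M+2) = C(3,1) × 0.2952^2 × 0.7048^1 = 3 × 0.08714304 × 0.7048 = 0.184255
Relative intensity = 0.184255 / 0.439916 × 100 = 41.88

41.88%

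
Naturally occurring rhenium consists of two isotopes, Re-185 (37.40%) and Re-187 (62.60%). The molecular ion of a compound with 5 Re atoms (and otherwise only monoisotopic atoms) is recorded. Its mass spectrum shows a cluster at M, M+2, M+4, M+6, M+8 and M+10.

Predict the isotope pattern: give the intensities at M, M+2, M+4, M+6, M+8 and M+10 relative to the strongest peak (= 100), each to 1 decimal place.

2.1 : 17.8 : 59.7 : 100.0 : 83.7 : 28.0

Expanding (0.3740 + 0.6260)^5:
P(M) = 0.3740^5 = 0.007317
P(M+2) = 5 × 0.3740^4 × 0.6260^1 = 0.061239
P(M+4) = 10 × 0.3740^3 × 0.6260^2 = 0.205005
P(M+6) = 10 × 0.3740^2 × 0.6260^3 = 0.343136
P(M+8) = 5 × 0.3740^1 × 0.6260^4 = 0.287170
P(M+10) = 0.6260^5 = 0.096133
The M+6 peak is largest (0.343136); scaling to 100 gives 2.1 : 17.8 : 59.7 : 100.0 : 83.7 : 28.0.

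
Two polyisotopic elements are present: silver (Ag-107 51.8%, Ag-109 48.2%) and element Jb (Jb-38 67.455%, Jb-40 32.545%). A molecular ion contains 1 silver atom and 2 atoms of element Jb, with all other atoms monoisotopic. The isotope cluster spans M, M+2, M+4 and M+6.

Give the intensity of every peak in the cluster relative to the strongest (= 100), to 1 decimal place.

Silver pattern (n=1): 0.5180 : 0.4820
Element Jb pattern (n=2): 0.4550177 : 0.4390646 : 0.1059177
Convolve the two distributions (both contribute in 2-u steps):
  M: 0.5180×0.4550177 = 0.235699
  M+2: 0.5180×0.4390646 + 0.4820×0.4550177 = 0.446754
  M+4: 0.5180×0.1059177 + 0.4820×0.4390646 = 0.266495
  M+6: 0.4820×0.1059177 = 0.051052
Scale to base peak (0.446754) = 100: 52.8 : 100.0 : 59.7 : 11.4

52.8 : 100.0 : 59.7 : 11.4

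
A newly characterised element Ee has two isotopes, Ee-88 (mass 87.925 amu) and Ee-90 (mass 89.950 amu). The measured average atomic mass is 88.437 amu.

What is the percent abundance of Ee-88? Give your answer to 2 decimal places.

Writing the weighted mean with unknown fraction x of Ee-88:
87.925·x + 89.950·(1 − x) = 88.437
(87.925 − 89.950)·x = 88.437 − 89.950
x = -1.513 / -2.025 = 0.74716 → 74.72% Ee-88, 25.28% Ee-90.

74.72%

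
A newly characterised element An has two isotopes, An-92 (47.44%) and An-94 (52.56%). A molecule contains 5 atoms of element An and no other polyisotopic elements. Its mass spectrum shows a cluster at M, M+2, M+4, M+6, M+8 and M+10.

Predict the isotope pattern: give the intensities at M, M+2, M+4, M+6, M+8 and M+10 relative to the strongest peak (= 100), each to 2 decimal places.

7.35 : 40.73 : 90.26 : 100.00 : 55.40 : 12.27

The 5 An atoms are independent, so intensities follow the terms of (0.4744 + 0.5256)^5.
P(M) = 0.4744^5 = 0.024028
P(M+2) = 5 × 0.4744^4 × 0.5256^1 = 0.133108
P(M+4) = 10 × 0.4744^3 × 0.5256^2 = 0.294948
P(M+6) = 10 × 0.4744^2 × 0.5256^3 = 0.326780
P(M+8) = 5 × 0.4744^1 × 0.5256^4 = 0.181024
P(M+10) = 0.5256^5 = 0.040112
The M+6 peak is largest (0.326780); scaling to 100 gives 7.35 : 40.73 : 90.26 : 100.00 : 55.40 : 12.27.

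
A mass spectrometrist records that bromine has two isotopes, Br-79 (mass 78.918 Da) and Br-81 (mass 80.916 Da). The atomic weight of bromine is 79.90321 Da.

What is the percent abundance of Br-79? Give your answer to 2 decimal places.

With x = fraction of Br-79 (so Br-81 is 1 − x):
78.918·x + 80.916·(1 − x) = 79.90321
(78.918 − 80.916)·x = 79.90321 − 80.916
x = -1.01279 / -1.998 = 0.50690 → 50.69% Br-79, 49.31% Br-81.

50.69%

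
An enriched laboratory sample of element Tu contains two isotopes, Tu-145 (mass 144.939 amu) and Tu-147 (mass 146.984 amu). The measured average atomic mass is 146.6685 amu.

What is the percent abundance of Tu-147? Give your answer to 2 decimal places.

84.57%

Let x be the fractional abundance of Tu-145; then Tu-147 has abundance 1 − x.
144.939·x + 146.984·(1 − x) = 146.6685
(144.939 − 146.984)·x = 146.6685 − 146.984
x = -0.3155 / -2.045 = 0.15428 → 15.43% Tu-145, 84.57% Tu-147.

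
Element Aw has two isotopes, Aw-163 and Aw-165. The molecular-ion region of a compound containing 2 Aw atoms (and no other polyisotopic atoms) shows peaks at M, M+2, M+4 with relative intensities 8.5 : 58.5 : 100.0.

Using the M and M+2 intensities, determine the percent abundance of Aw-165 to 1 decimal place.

Write p for the Aw-163 fraction. I(M+2)/I(M) = [C(2,1)·p^1·(1−p)] / p^2 = 2·(1−p)/p = 58.5/8.5 = 6.8824
(1−p)/p = 6.8824/2 = 3.4412  ⇒  p = 1/(1 + 3.4412) = 0.2252
Aw-163: 22.5%, Aw-165: 77.5%.

77.5%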